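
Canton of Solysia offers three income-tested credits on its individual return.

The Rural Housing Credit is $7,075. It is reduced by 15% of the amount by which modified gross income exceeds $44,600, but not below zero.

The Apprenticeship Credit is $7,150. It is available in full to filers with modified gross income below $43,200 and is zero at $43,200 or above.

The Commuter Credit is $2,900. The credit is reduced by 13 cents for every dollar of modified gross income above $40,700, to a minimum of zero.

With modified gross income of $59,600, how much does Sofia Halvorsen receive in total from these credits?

Rural Housing Credit: 15% of the $15,000 excess over $44,600 is $2,250; credit = $7,075 − $2,250 = $4,825.
Apprenticeship Credit: $59,600 meets or exceeds the $43,200 cutoff, so the credit is $0.
Commuter Credit: 13% of the $18,900 excess over $40,700 is $2,457; credit = $2,900 − $2,457 = $443.
Total: $4,825 + $0 + $443 = $5,268.

$5,268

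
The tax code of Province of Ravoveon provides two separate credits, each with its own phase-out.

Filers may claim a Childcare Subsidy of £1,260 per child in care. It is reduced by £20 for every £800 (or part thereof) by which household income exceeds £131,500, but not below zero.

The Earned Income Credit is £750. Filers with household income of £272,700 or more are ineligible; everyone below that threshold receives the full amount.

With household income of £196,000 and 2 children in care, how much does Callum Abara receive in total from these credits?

£1,650

Childcare Subsidy: base = 2 × £1,260 = £2,520. income exceeds £131,500 by £64,500, which is 81 full-or-partial £800 increments; reduction = 81 × £20 = £1,620, leaving £900.
Earned Income Credit: £196,000 is below the £272,700 cutoff, so the full £750 applies.
Total: £900 + £750 = £1,650.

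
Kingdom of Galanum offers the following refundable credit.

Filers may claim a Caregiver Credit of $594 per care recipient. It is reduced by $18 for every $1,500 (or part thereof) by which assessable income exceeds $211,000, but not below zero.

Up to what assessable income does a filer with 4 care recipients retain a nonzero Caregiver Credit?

$407,500

Full credit = 4 × $594 = $2,376.
After 131 increments the reduction is 131 × $18 = $2,358, leaving $18; one more increment wipes it out. Increment 131 ends at excess 131 × $1,500 = $196,500, so the highest qualifying income is $211,000 + $196,500 = $407,500.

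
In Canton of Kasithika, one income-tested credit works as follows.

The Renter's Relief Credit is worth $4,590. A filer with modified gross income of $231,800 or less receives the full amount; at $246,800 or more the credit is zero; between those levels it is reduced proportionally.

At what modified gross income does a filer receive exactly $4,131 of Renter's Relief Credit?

$233,300

$4,131 is 4,131/4,590 of the full $4,590, so 459/4,590 of the $15,000 range has been used: income = $231,800 + $15,000 × 459/4,590 = $233,300.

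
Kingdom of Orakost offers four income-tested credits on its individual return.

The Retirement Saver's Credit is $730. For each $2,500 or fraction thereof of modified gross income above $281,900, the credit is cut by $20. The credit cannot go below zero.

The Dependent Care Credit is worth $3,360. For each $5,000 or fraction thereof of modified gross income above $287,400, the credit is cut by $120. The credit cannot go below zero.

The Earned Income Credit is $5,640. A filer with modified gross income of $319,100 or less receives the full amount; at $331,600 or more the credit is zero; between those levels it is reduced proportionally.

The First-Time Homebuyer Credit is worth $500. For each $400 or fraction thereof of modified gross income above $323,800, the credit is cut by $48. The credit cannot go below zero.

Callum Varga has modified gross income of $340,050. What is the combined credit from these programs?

Retirement Saver's Credit: income exceeds $281,900 by $58,150, which is 24 full-or-partial $2,500 increments; reduction = 24 × $20 = $480, leaving $250.
Dependent Care Credit: income exceeds $287,400 by $52,650, which is 11 full-or-partial $5,000 increments; reduction = 11 × $120 = $1,320, leaving $2,040.
Earned Income Credit: $340,050 is at or above $331,600, so the credit is $0.
First-Time Homebuyer Credit: income exceeds $323,800 by $16,250 → 41 increments × $48 = $1,968 ≥ base, so the credit is $0.
Total: $250 + $2,040 + $0 + $0 = $2,290.

$2,290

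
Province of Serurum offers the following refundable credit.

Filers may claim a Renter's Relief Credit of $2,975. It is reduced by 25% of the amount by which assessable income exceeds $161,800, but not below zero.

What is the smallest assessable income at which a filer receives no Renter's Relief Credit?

$173,700

The credit falls by 25% of each dollar above $161,800, so it reaches zero when the excess is $2,975 / 25% = $11,900: income = $161,800 + $11,900 = $173,700.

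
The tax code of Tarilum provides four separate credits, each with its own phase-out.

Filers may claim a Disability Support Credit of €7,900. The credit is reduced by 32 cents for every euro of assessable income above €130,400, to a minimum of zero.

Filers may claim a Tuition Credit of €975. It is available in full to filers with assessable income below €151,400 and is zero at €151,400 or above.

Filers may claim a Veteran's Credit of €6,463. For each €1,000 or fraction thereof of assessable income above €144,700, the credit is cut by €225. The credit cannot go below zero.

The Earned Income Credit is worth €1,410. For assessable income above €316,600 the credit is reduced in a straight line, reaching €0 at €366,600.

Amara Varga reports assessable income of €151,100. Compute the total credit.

Disability Support Credit: 32% of the €20,700 excess over €130,400 is €6,624; credit = €7,900 − €6,624 = €1,276.
Tuition Credit: €151,100 is below the €151,400 cutoff, so the full €975 applies.
Veteran's Credit: income exceeds €144,700 by €6,400, which is 7 full-or-partial €1,000 increments; reduction = 7 × €225 = €1,575, leaving €4,888.
Earned Income Credit: €151,100 is at or below the €316,600 threshold, so the full €1,410 applies.
Total: €1,276 + €975 + €4,888 + €1,410 = €8,549.

€8,549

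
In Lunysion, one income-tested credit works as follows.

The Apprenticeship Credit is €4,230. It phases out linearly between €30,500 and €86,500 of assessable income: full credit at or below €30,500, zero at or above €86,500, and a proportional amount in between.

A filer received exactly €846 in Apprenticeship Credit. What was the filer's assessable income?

€846 is 846/4,230 of the full €4,230, so 3,384/4,230 of the €56,000 range has been used: income = €30,500 + €56,000 × 3,384/4,230 = €75,300.

€75,300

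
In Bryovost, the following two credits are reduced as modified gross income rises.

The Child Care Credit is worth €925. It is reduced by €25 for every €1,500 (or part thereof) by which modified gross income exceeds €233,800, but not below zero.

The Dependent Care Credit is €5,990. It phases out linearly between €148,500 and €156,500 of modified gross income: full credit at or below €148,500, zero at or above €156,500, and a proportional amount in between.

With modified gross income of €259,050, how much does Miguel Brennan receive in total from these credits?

€500

Child Care Credit: income exceeds €233,800 by €25,250, which is 17 full-or-partial €1,500 increments; reduction = 17 × €25 = €425, leaving €500.
Dependent Care Credit: €259,050 is at or above €156,500, so the credit is €0.
Total: €500 + €0 = €500.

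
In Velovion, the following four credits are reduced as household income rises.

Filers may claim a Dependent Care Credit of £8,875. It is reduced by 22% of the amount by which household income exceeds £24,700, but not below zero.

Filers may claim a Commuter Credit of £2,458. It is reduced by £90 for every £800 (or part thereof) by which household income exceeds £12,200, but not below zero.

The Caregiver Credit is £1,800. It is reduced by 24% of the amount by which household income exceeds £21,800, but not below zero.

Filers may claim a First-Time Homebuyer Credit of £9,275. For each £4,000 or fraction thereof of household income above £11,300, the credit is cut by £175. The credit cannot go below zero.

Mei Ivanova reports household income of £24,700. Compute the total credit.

Dependent Care Credit: £24,700 is at or below the £24,700 threshold, so the full £8,875 applies.
Commuter Credit: income exceeds £12,200 by £12,500, which is 16 full-or-partial £800 increments; reduction = 16 × £90 = £1,440, leaving £1,018.
Caregiver Credit: 24% of the £2,900 excess over £21,800 is £696; credit = £1,800 − £696 = £1,104.
First-Time Homebuyer Credit: income exceeds £11,300 by £13,400, which is 4 full-or-partial £4,000 increments; reduction = 4 × £175 = £700, leaving £8,575.
Total: £8,875 + £1,018 + £1,104 + £8,575 = £19,572.

£19,572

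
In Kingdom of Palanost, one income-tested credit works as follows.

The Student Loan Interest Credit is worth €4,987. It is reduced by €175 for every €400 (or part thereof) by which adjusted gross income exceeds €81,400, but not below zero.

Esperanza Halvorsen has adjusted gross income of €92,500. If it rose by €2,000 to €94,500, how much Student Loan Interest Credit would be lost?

€87

At €92,500 — income exceeds €81,400 by €11,100, which is 28 full-or-partial €400 increments; reduction = 28 × €175 = €4,900, leaving €87.
At €94,500 — income exceeds €81,400 by €13,100 → 33 increments × €175 = €5,775 ≥ base, so the credit is €0.
Lost: €87 − €0 = €87.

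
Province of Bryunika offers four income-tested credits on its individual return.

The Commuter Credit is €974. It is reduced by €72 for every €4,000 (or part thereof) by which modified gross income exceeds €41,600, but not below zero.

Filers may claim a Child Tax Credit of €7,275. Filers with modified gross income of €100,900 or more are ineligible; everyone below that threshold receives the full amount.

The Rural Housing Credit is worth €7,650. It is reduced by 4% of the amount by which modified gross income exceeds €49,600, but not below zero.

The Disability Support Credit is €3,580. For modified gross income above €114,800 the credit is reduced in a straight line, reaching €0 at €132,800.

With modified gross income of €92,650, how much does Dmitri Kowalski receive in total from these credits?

€16,821

Commuter Credit: income exceeds €41,600 by €51,050, which is 13 full-or-partial €4,000 increments; reduction = 13 × €72 = €936, leaving €38.
Child Tax Credit: €92,650 is below the €100,900 cutoff, so the full €7,275 applies.
Rural Housing Credit: 4% of the €43,050 excess over €49,600 is €1,722; credit = €7,650 − €1,722 = €5,928.
Disability Support Credit: €92,650 is at or below the €114,800 threshold, so the full €3,580 applies.
Total: €38 + €7,275 + €5,928 + €3,580 = €16,821.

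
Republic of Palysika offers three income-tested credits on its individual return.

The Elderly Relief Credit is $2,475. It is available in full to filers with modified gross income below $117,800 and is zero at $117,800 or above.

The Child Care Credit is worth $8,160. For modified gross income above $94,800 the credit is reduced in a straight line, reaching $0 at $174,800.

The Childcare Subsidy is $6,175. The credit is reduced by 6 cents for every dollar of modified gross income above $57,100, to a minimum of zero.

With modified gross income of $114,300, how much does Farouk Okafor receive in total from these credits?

$11,389

Elderly Relief Credit: $114,300 is below the $117,800 cutoff, so the full $2,475 applies.
Child Care Credit: $114,300 is $19,500 into a $80,000 phase-out range, leaving 60,500/80,000 of the credit: $8,160 × 60,500/80,000 = $6,171.
Childcare Subsidy: 6% of the $57,200 excess over $57,100 is $3,432; credit = $6,175 − $3,432 = $2,743.
Total: $2,475 + $6,171 + $2,743 = $11,389.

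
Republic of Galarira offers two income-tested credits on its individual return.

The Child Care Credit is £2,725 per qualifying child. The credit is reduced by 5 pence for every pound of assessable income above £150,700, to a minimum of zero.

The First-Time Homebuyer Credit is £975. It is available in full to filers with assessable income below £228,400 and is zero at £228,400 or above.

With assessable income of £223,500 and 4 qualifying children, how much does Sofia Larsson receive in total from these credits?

Child Care Credit: base = 4 × £2,725 = £10,900. 5% of the £72,800 excess over £150,700 is £3,640; credit = £10,900 − £3,640 = £7,260.
First-Time Homebuyer Credit: £223,500 is below the £228,400 cutoff, so the full £975 applies.
Total: £7,260 + £975 = £8,235.

£8,235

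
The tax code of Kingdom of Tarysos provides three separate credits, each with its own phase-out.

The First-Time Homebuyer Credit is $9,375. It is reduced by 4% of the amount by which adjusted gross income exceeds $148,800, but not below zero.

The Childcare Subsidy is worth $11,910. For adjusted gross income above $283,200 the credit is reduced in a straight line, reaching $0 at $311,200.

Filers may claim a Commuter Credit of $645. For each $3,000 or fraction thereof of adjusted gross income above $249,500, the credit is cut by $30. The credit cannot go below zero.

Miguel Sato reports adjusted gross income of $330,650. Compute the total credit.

$2,101

First-Time Homebuyer Credit: 4% of the $181,850 excess over $148,800 is $7,274; credit = $9,375 − $7,274 = $2,101.
Childcare Subsidy: $330,650 is at or above $311,200, so the credit is $0.
Commuter Credit: income exceeds $249,500 by $81,150 → 28 increments × $30 = $840 ≥ base, so the credit is $0.
Total: $2,101 + $0 + $0 = $2,101.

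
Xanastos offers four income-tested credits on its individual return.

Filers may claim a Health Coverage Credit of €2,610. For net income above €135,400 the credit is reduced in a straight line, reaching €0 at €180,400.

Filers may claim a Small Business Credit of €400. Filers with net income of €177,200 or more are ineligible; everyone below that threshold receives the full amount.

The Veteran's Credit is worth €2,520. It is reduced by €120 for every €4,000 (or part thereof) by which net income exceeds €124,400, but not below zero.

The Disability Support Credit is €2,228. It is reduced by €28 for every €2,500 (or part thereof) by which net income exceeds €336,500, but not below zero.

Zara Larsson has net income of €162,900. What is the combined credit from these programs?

€4,963

Health Coverage Credit: €162,900 is €27,500 into a €45,000 phase-out range, leaving 17,500/45,000 of the credit: €2,610 × 17,500/45,000 = €1,015.
Small Business Credit: €162,900 is below the €177,200 cutoff, so the full €400 applies.
Veteran's Credit: income exceeds €124,400 by €38,500, which is 10 full-or-partial €4,000 increments; reduction = 10 × €120 = €1,200, leaving €1,320.
Disability Support Credit: €162,900 is at or below the €336,500 threshold, so the full €2,228 applies.
Total: €1,015 + €400 + €1,320 + €2,228 = €4,963.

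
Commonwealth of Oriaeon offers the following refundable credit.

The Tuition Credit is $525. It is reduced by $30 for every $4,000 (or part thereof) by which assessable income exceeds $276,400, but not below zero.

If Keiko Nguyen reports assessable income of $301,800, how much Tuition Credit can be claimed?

Tuition Credit: income exceeds $276,400 by $25,400, which is 7 full-or-partial $4,000 increments; reduction = 7 × $30 = $210, leaving $315.

$315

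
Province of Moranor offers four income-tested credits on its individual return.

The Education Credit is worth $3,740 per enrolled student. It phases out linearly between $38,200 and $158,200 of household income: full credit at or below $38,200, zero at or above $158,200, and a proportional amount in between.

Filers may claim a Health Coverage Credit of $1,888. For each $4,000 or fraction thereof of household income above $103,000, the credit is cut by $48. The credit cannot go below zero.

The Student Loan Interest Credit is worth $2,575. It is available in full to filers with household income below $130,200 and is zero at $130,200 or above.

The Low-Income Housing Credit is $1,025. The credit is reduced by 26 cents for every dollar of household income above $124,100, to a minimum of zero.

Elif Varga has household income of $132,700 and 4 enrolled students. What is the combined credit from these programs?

$4,683

Education Credit: base = 4 × $3,740 = $14,960. $132,700 is $94,500 into a $120,000 phase-out range, leaving 25,500/120,000 of the credit: $14,960 × 25,500/120,000 = $3,179.
Health Coverage Credit: income exceeds $103,000 by $29,700, which is 8 full-or-partial $4,000 increments; reduction = 8 × $48 = $384, leaving $1,504.
Student Loan Interest Credit: $132,700 meets or exceeds the $130,200 cutoff, so the credit is $0.
Low-Income Housing Credit: 26% of the $8,600 excess over $124,100 is $2,236 ≥ base, so the credit is $0.
Total: $3,179 + $1,504 + $0 + $0 = $4,683.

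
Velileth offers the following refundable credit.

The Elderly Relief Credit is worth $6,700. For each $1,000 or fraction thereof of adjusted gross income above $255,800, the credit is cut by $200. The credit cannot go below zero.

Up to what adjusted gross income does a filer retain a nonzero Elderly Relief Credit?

After 33 increments the reduction is 33 × $200 = $6,600, leaving $100; one more increment wipes it out. Increment 33 ends at excess 33 × $1,000 = $33,000, so the highest qualifying income is $255,800 + $33,000 = $288,800.

$288,800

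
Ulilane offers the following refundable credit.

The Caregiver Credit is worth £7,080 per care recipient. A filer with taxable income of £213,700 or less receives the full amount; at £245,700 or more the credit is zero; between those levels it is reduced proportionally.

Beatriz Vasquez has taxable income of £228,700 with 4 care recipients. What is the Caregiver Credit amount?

Caregiver Credit: base = 4 × £7,080 = £28,320. £228,700 is £15,000 into a £32,000 phase-out range, leaving 17,000/32,000 of the credit: £28,320 × 17,000/32,000 = £15,045.

£15,045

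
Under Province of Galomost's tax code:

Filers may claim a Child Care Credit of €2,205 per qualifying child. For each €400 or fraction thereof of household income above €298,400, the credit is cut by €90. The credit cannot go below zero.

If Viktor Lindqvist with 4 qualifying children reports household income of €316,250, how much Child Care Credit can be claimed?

€4,770

Child Care Credit: base = 4 × €2,205 = €8,820. income exceeds €298,400 by €17,850, which is 45 full-or-partial €400 increments; reduction = 45 × €90 = €4,050, leaving €4,770.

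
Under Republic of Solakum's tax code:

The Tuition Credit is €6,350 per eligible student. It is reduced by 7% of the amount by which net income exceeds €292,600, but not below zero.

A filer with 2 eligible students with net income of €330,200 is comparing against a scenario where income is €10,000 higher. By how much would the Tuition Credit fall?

€700

At €330,200 — base = 2 × €6,350 = €12,700. 7% of the €37,600 excess over €292,600 is €2,632; credit = €12,700 − €2,632 = €10,068.
At €340,200 — base = 2 × €6,350 = €12,700. 7% of the €47,600 excess over €292,600 is €3,332; credit = €12,700 − €3,332 = €9,368.
Lost: €10,068 − €9,368 = €700.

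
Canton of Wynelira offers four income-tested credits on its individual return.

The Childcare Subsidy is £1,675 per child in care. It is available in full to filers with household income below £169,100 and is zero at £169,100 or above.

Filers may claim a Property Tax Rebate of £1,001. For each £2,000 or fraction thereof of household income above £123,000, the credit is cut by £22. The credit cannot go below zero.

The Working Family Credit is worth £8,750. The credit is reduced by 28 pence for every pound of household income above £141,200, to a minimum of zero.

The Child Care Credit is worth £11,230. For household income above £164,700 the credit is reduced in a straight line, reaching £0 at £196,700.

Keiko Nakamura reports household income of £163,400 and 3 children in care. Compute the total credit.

£19,328

Childcare Subsidy: base = 3 × £1,675 = £5,025. £163,400 is below the £169,100 cutoff, so the full £5,025 applies.
Property Tax Rebate: income exceeds £123,000 by £40,400, which is 21 full-or-partial £2,000 increments; reduction = 21 × £22 = £462, leaving £539.
Working Family Credit: 28% of the £22,200 excess over £141,200 is £6,216; credit = £8,750 − £6,216 = £2,534.
Child Care Credit: £163,400 is at or below the £164,700 threshold, so the full £11,230 applies.
Total: £5,025 + £539 + £2,534 + £11,230 = £19,328.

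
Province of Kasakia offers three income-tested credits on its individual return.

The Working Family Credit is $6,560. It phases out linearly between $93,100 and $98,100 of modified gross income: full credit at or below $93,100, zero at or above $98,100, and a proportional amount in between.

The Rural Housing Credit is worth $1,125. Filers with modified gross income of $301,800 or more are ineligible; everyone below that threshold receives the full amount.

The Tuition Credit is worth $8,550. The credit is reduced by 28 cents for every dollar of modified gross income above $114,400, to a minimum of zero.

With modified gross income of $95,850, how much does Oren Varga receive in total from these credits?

$12,627

Working Family Credit: $95,850 is $2,750 into a $5,000 phase-out range, leaving 2,250/5,000 of the credit: $6,560 × 2,250/5,000 = $2,952.
Rural Housing Credit: $95,850 is below the $301,800 cutoff, so the full $1,125 applies.
Tuition Credit: $95,850 is at or below the $114,400 threshold, so the full $8,550 applies.
Total: $2,952 + $1,125 + $8,550 = $12,627.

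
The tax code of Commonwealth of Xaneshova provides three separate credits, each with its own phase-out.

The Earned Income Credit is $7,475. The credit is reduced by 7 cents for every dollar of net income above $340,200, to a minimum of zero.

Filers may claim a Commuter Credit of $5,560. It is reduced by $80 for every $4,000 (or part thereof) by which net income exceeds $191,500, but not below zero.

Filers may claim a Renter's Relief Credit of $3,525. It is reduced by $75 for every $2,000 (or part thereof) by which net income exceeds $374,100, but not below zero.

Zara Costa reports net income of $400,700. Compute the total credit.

Earned Income Credit: 7% of the $60,500 excess over $340,200 is $4,235; credit = $7,475 − $4,235 = $3,240.
Commuter Credit: income exceeds $191,500 by $209,200, which is 53 full-or-partial $4,000 increments; reduction = 53 × $80 = $4,240, leaving $1,320.
Renter's Relief Credit: income exceeds $374,100 by $26,600, which is 14 full-or-partial $2,000 increments; reduction = 14 × $75 = $1,050, leaving $2,475.
Total: $3,240 + $1,320 + $2,475 = $7,035.

$7,035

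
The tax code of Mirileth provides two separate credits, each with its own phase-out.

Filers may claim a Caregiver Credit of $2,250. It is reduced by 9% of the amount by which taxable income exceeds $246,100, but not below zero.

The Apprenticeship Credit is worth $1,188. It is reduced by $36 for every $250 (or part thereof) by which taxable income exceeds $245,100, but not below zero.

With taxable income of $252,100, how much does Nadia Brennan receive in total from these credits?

Caregiver Credit: 9% of the $6,000 excess over $246,100 is $540; credit = $2,250 − $540 = $1,710.
Apprenticeship Credit: income exceeds $245,100 by $7,000, which is 28 full-or-partial $250 increments; reduction = 28 × $36 = $1,008, leaving $180.
Total: $1,710 + $180 = $1,890.

$1,890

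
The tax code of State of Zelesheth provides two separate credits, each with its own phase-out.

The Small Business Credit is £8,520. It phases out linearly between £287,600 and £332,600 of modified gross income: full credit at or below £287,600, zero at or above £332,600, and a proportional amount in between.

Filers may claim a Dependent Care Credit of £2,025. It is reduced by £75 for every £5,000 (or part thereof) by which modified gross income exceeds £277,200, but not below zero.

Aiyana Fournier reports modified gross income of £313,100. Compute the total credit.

£5,117

Small Business Credit: £313,100 is £25,500 into a £45,000 phase-out range, leaving 19,500/45,000 of the credit: £8,520 × 19,500/45,000 = £3,692.
Dependent Care Credit: income exceeds £277,200 by £35,900, which is 8 full-or-partial £5,000 increments; reduction = 8 × £75 = £600, leaving £1,425.
Total: £3,692 + £1,425 = £5,117.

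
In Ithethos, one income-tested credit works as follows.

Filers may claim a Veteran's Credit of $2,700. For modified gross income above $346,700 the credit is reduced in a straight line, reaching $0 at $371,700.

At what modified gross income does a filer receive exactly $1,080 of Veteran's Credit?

$1,080 is 1,080/2,700 of the full $2,700, so 1,620/2,700 of the $25,000 range has been used: income = $346,700 + $25,000 × 1,620/2,700 = $361,700.

$361,700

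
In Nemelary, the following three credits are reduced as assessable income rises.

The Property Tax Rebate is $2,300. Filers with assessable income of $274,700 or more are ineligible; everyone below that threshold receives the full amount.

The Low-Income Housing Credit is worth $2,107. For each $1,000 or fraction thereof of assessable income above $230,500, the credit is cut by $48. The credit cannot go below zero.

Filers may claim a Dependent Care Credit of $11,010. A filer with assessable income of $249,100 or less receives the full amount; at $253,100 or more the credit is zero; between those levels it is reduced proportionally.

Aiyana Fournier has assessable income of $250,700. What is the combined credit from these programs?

Property Tax Rebate: $250,700 is below the $274,700 cutoff, so the full $2,300 applies.
Low-Income Housing Credit: income exceeds $230,500 by $20,200, which is 21 full-or-partial $1,000 increments; reduction = 21 × $48 = $1,008, leaving $1,099.
Dependent Care Credit: $250,700 is $1,600 into a $4,000 phase-out range, leaving 2,400/4,000 of the credit: $11,010 × 2,400/4,000 = $6,606.
Total: $2,300 + $1,099 + $6,606 = $10,005.

$10,005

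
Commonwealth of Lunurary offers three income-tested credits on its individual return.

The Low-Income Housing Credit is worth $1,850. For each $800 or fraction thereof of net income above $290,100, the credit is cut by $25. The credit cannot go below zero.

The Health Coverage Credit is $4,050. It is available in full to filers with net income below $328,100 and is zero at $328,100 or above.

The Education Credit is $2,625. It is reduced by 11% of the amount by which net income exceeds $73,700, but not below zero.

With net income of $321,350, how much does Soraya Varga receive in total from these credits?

Low-Income Housing Credit: income exceeds $290,100 by $31,250, which is 40 full-or-partial $800 increments; reduction = 40 × $25 = $1,000, leaving $850.
Health Coverage Credit: $321,350 is below the $328,100 cutoff, so the full $4,050 applies.
Education Credit: 11% of the $247,650 excess over $73,700 is $27,241.50 ≥ base, so the credit is $0.
Total: $850 + $4,050 + $0 = $4,900.

$4,900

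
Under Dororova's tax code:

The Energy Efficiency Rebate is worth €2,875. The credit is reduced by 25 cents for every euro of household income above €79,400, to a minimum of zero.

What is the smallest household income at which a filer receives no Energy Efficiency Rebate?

The credit falls by 25% of each euro above €79,400, so it reaches zero when the excess is €2,875 / 25% = €11,500: income = €79,400 + €11,500 = €90,900.

€90,900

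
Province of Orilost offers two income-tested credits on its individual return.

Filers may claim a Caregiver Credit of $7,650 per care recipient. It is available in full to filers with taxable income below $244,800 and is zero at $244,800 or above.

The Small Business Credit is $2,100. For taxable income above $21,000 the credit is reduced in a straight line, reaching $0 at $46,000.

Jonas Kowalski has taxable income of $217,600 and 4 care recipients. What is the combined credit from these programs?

$30,600

Caregiver Credit: base = 4 × $7,650 = $30,600. $217,600 is below the $244,800 cutoff, so the full $30,600 applies.
Small Business Credit: $217,600 is at or above $46,000, so the credit is $0.
Total: $30,600 + $0 = $30,600.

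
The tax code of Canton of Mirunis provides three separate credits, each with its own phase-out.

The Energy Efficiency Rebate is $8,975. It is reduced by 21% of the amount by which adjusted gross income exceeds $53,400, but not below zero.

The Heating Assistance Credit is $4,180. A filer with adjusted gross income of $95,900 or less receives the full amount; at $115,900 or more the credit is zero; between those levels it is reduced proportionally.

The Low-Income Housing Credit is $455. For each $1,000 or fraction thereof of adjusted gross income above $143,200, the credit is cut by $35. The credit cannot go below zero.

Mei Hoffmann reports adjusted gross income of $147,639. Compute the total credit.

$280

Energy Efficiency Rebate: 21% of the $94,239 excess over $53,400 is $19,790.19 ≥ base, so the credit is $0.
Heating Assistance Credit: $147,639 is at or above $115,900, so the credit is $0.
Low-Income Housing Credit: income exceeds $143,200 by $4,439, which is 5 full-or-partial $1,000 increments; reduction = 5 × $35 = $175, leaving $280.
Total: $0 + $0 + $280 = $280.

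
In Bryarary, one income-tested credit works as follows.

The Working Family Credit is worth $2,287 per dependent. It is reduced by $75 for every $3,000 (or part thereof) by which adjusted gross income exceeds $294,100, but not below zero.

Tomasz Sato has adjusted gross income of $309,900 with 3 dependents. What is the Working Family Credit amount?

$6,411

Working Family Credit: base = 3 × $2,287 = $6,861. income exceeds $294,100 by $15,800, which is 6 full-or-partial $3,000 increments; reduction = 6 × $75 = $450, leaving $6,411.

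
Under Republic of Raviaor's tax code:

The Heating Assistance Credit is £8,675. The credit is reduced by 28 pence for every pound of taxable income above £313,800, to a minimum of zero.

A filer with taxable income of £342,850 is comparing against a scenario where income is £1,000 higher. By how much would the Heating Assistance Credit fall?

£280

At £342,850 — 28% of the £29,050 excess over £313,800 is £8,134; credit = £8,675 − £8,134 = £541.
At £343,850 — 28% of the £30,050 excess over £313,800 is £8,414; credit = £8,675 − £8,414 = £261.
Lost: £541 − £261 = £280.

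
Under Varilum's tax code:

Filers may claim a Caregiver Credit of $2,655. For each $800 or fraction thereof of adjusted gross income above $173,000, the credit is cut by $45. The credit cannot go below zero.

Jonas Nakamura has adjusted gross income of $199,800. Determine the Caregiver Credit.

$1,125

Caregiver Credit: income exceeds $173,000 by $26,800, which is 34 full-or-partial $800 increments; reduction = 34 × $45 = $1,530, leaving $1,125.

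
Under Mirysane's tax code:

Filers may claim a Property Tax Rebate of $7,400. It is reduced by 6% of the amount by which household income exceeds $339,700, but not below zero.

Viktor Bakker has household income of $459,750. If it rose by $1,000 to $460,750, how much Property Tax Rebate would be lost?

At $459,750 — 6% of the $120,050 excess over $339,700 is $7,203; credit = $7,400 − $7,203 = $197.
At $460,750 — 6% of the $121,050 excess over $339,700 is $7,263; credit = $7,400 − $7,263 = $137.
Lost: $197 − $137 = $60.

$60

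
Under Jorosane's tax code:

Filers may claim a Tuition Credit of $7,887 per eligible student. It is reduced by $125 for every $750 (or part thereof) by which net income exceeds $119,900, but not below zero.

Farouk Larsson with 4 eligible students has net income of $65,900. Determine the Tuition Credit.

$31,548

Tuition Credit: base = 4 × $7,887 = $31,548. $65,900 is at or below the $119,900 threshold, so the full $31,548 applies.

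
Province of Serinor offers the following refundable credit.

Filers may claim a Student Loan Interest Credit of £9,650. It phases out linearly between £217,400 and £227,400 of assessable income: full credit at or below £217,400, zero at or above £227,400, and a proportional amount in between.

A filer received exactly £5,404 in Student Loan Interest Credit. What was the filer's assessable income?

£5,404 is 5,404/9,650 of the full £9,650, so 4,246/9,650 of the £10,000 range has been used: income = £217,400 + £10,000 × 4,246/9,650 = £221,800.

£221,800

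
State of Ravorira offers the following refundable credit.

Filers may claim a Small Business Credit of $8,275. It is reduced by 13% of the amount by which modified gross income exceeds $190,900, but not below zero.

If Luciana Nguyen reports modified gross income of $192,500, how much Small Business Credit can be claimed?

Small Business Credit: 13% of the $1,600 excess over $190,900 is $208; credit = $8,275 − $208 = $8,067.

$8,067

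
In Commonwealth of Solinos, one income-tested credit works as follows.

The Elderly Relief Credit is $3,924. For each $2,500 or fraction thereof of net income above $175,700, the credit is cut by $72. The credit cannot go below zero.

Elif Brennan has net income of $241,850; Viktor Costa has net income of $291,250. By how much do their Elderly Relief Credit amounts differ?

$1,440

Elif ($241,850): Elderly Relief Credit: income exceeds $175,700 by $66,150, which is 27 full-or-partial $2,500 increments; reduction = 27 × $72 = $1,944, leaving $1,980.
Viktor ($291,250): Elderly Relief Credit: income exceeds $175,700 by $115,550, which is 47 full-or-partial $2,500 increments; reduction = 47 × $72 = $3,384, leaving $540.
Difference: |$1,980 − $540| = $1,440.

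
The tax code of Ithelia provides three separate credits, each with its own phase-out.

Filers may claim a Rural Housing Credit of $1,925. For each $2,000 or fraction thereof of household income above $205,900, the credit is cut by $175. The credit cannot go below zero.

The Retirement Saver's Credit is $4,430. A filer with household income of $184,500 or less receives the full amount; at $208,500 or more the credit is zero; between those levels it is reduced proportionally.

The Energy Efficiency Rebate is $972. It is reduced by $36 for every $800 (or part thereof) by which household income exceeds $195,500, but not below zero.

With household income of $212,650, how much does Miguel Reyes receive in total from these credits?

Rural Housing Credit: income exceeds $205,900 by $6,750, which is 4 full-or-partial $2,000 increments; reduction = 4 × $175 = $700, leaving $1,225.
Retirement Saver's Credit: $212,650 is at or above $208,500, so the credit is $0.
Energy Efficiency Rebate: income exceeds $195,500 by $17,150, which is 22 full-or-partial $800 increments; reduction = 22 × $36 = $792, leaving $180.
Total: $1,225 + $0 + $180 = $1,405.

$1,405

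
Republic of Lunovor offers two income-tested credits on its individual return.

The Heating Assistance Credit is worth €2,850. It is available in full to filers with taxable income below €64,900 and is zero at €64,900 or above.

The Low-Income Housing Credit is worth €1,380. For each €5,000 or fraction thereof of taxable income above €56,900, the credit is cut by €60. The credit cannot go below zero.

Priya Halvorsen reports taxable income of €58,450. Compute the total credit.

Heating Assistance Credit: €58,450 is below the €64,900 cutoff, so the full €2,850 applies.
Low-Income Housing Credit: income exceeds €56,900 by €1,550, which is 1 full-or-partial €5,000 increment; reduction = 1 × €60 = €60, leaving €1,320.
Total: €2,850 + €1,320 = €4,170.

€4,170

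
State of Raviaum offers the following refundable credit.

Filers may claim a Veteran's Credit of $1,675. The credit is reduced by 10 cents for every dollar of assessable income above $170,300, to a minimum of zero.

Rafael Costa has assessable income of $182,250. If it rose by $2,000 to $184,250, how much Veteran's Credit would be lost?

At $182,250 — 10% of the $11,950 excess over $170,300 is $1,195; credit = $1,675 − $1,195 = $480.
At $184,250 — 10% of the $13,950 excess over $170,300 is $1,395; credit = $1,675 − $1,395 = $280.
Lost: $480 − $280 = $200.

$200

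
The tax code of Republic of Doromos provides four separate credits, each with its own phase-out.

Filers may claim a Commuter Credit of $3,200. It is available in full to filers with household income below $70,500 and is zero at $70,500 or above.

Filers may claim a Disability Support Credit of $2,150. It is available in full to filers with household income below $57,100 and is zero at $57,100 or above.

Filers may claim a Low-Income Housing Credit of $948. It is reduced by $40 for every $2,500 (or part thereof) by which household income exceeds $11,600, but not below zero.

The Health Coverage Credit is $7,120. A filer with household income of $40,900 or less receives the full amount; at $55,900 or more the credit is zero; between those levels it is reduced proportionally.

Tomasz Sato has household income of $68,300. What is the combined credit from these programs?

$3,228

Commuter Credit: $68,300 is below the $70,500 cutoff, so the full $3,200 applies.
Disability Support Credit: $68,300 meets or exceeds the $57,100 cutoff, so the credit is $0.
Low-Income Housing Credit: income exceeds $11,600 by $56,700, which is 23 full-or-partial $2,500 increments; reduction = 23 × $40 = $920, leaving $28.
Health Coverage Credit: $68,300 is at or above $55,900, so the credit is $0.
Total: $3,200 + $0 + $28 + $0 = $3,228.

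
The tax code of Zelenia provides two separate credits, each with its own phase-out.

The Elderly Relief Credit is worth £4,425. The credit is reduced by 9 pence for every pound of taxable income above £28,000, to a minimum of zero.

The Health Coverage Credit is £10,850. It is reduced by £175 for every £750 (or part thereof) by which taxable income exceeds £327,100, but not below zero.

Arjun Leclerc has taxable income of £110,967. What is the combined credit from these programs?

Elderly Relief Credit: 9% of the £82,967 excess over £28,000 is £7,467.03 ≥ base, so the credit is £0.
Health Coverage Credit: £110,967 is at or below the £327,100 threshold, so the full £10,850 applies.
Total: £0 + £10,850 = £10,850.

£10,850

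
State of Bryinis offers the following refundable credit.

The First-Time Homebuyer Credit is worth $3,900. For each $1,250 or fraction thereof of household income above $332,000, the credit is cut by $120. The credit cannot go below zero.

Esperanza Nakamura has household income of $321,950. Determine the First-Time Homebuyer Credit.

First-Time Homebuyer Credit: $321,950 is at or below the $332,000 threshold, so the full $3,900 applies.

$3,900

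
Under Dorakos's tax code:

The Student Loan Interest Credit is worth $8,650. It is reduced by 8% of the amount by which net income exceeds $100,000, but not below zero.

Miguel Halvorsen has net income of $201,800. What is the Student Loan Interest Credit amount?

$506

Student Loan Interest Credit: 8% of the $101,800 excess over $100,000 is $8,144; credit = $8,650 − $8,144 = $506.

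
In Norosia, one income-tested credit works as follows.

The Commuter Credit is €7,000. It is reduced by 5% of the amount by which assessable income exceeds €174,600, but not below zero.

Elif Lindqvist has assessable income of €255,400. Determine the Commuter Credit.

€2,960

Commuter Credit: 5% of the €80,800 excess over €174,600 is €4,040; credit = €7,000 − €4,040 = €2,960.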